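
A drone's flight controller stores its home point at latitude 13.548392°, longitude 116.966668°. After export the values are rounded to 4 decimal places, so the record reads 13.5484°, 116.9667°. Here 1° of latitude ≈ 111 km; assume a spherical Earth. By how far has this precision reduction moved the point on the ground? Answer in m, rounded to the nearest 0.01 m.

3.57 m

The latitude changed by -0.000008° and the longitude by -0.000032°.
N–S: -0.000008° × 111000 m/° = -0.888 m.
E–W at 13.5484°: -0.000032° × 111000 × cos 13.5484° = -0.000032 × 111000 × 0.9722 ≈ -3.45316 m.
Hypotenuse of the two orthogonal shifts: √(0.888² + 3.45316²) = 3.56551 m.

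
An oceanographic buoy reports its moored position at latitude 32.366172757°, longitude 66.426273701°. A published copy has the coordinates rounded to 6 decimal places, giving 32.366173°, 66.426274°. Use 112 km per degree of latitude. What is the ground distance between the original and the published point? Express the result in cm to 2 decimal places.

The latitude changed by -0.000000243° and the longitude by -0.000000299°.
North–south shift: -0.000000243 × 112000 = -0.027216 m.
E–W at 32.3662°: -0.000000299° × 112000 × cos 32.3662° = -0.000000299 × 112000 × 0.8446 ≈ -0.0282854 m.
Hypotenuse of the two orthogonal shifts: √(0.027216² + 0.0282854²) = 0.0392527 m.
That is 0.0392527 m = 3.9253 cm.

3.93 cm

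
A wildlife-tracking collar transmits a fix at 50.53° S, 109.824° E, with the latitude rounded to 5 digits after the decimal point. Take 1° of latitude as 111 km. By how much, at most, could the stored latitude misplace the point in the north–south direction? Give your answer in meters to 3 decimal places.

0.555 meters

Rounding to 5 decimal places leaves the latitude within ±5e-06° of the true value.
North–south distance: 5e-06° × 111000 m/° = 0.555 m.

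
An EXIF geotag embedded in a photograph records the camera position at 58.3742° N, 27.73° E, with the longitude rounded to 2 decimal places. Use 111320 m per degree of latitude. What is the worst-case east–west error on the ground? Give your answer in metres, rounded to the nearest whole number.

Rounding to 2 decimal places leaves the longitude within ±0.005° of the true value.
One degree of longitude at 58.3742° is 111320 × cos 58.3742° ≈ 111320 × 0.5244 = 58372.8 m.
So at most 0.005° × 58372.8 ≈ 291.864 m east–west.

292 metres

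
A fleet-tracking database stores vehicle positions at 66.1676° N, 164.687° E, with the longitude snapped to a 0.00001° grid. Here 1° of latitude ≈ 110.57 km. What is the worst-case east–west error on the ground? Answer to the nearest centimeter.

With a 0.00001° grid the true value lies within half a step, ±0.00001°/2 = ±5e-06°, of the stored one.
Parallels shrink by cos φ, so at 66.1676° a degree of longitude is 110570 × 0.4041 ≈ 44677.2 m.
Maximum E–W displacement: 5e-06 × 44677.2 = 0.223386 m.
That is 0.223386 m = 22.339 cm.

22 centimeters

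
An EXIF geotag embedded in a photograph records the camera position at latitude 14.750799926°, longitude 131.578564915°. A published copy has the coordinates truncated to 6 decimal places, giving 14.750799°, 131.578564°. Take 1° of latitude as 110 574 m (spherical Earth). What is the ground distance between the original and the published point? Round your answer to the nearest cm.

The latitude changed by +0.000000926° and the longitude by +0.000000915°.
N–S: 0.000000926° × 110574 m/° = 0.102392 m.
East–west at this latitude: 0.000000915° × 110574 × cos 14.7508° ≈ 0.000000915 × 106930 = 0.0978407 m.
Hypotenuse of the two orthogonal shifts: √(0.102392² + 0.0978407²) = 0.141622 m.
That is 0.141622 m = 14.162 cm.

14 cm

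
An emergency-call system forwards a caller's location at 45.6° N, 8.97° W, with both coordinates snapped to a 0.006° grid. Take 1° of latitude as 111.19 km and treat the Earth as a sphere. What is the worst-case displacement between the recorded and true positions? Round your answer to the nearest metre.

With a 0.006° grid the true value lies within half a step, ±0.006°/2 = ±0.003°, of the stored one.
North–south component: 0.003° × 111190 = 333.57 m.
Longitude error → 0.003 × 111190 × cos 45.6° = 0.003 × 111190 × 0.6997 ≈ 233.387 m.
Worst case both components are at the extreme and orthogonal: √(333.57² + 233.387²) ≈ 407.11 m.

407 metres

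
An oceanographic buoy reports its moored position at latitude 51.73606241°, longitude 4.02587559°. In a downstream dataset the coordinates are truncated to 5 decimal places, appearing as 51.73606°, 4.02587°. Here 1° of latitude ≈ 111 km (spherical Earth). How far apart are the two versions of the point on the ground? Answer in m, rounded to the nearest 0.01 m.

0.47 m

Δlat = 51.73606241 − 51.73606 = +0.00000241°; Δlon = 4.02587559 − 4.02587 = +0.00000559°.
North–south shift: 0.00000241 × 111000 = 0.26751 m.
E–W at 51.7361°: 0.00000559° × 111000 × cos 51.7361° = 0.00000559 × 111000 × 0.6193 ≈ 0.38426 m.
Distance: √(0.26751² + 0.38426²) ≈ 0.468207 m.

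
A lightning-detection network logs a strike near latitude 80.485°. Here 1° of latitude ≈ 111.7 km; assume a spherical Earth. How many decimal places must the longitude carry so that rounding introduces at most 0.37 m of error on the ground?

5

At 80.485° one degree of longitude covers 111700 × cos 80.485° ≈ 111700 × 0.1653 ≈ 18464.7 m.
N decimal places → at most half a unit in the last place, 0.5 × 10⁻ᴺ° = 18464.7/2 × 10⁻ᴺ m.
Need 0.5 × 18464.7 × 10⁻ᴺ ≤ 0.37 → 10⁻ᴺ ≤ 4.008e-05, so N ≥ 4.40.
At 4 places the error can reach 0.923 m, but 5 places keeps it to 0.0923 m.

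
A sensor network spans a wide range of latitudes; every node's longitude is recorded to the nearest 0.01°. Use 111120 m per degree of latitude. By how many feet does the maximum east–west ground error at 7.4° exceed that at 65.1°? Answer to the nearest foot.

Rounding to 2 decimal places leaves the longitude within ±0.005° of the true value.
At 7.4°: 0.005° × 111120 × cos 7.4° = 0.005 × 111120 × 0.9917 ≈ 550.97 m.
At 65.1°: 0.005° × 111120 × cos 65.1° = 0.005 × 111120 × 0.4210 ≈ 233.93 m.
Difference: 550.97 − 233.93 = 317.04 m.
In feet: 317.045 m ÷ 0.3048 ≈ 1040.2 ft.

1040 feet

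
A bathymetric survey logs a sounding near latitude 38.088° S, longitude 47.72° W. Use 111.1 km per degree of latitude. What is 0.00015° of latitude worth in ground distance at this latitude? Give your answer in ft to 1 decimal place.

54.7 ft

Along a meridian 0.00015° is 0.00015 × 111100 = 16.665 m.
In feet: 16.665 m ÷ 0.3048 ≈ 54.675 ft.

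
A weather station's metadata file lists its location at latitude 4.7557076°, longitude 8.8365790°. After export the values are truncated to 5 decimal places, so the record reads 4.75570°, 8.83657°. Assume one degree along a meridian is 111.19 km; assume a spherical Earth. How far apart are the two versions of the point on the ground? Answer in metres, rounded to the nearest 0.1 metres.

1.3 metres

Δlat = 4.7557076 − 4.75570 = +0.0000076°; Δlon = 8.8365790 − 8.83657 = +0.0000090°.
North–south shift: 0.0000076 × 111190 = 0.845044 m.
East–west at this latitude: 0.0000090° × 111190 × cos 4.7557° ≈ 0.0000090 × 110807 = 0.997265 m.
Hypotenuse of the two orthogonal shifts: √(0.845044² + 0.997265²) = 1.30715 m.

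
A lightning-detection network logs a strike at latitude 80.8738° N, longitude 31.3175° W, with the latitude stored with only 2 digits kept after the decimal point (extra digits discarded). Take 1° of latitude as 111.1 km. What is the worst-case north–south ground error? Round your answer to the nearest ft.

Truncating at 2 decimal places can drop up to a full unit in the last place, so the latitude may be off by as much as 0.01°.
North–south distance: 0.01° × 111100 m/° = 1111 m.
Converting: 1111 m × 3.2808 ft/m ≈ 3645 ft.

3645 ft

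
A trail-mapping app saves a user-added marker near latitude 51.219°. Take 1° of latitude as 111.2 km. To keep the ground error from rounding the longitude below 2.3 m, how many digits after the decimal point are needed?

5 decimal places

At 51.219° one degree of longitude covers 111200 × cos 51.219° ≈ 111200 × 0.6263 ≈ 69649.6 m.
With N decimal places the half-ulp bound is 0.5·10⁻ᴺ°, or 0.5·10⁻ᴺ × 69649.6 m on the ground.
Setting 34824.8 × 10⁻ᴺ ≤ 2.3 gives 10ᴺ ≥ 1.514e+04, i.e. N ≥ 4.18.
So 5 decimal places suffice (0.348 m); 4 would allow up to 3.48 m.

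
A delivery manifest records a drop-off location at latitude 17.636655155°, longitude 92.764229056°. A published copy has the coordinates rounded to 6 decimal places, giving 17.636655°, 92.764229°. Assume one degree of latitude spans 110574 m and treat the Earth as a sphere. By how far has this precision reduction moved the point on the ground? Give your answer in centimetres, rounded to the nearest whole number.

Δlat = 17.636655155 − 17.636655 = +0.000000155°; Δlon = 92.764229056 − 92.764229 = +0.000000056°.
N–S: 0.000000155° × 110574 m/° = 0.017139 m.
East–west at this latitude: 0.000000056° × 110574 × cos 17.6367° ≈ 0.000000056 × 105377 = 0.0059011 m.
Distance: √(0.017139² + 0.0059011²) ≈ 0.0181264 m.
That is 0.0181264 m = 1.8126 cm.

2 centimetres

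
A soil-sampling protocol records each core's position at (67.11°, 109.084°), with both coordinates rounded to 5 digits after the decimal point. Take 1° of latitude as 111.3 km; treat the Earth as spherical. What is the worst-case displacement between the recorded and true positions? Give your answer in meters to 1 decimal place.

0.6 meters

Rounding to 5 decimal places leaves each coordinate within ±5e-06° of the true value.
Latitude error → 5e-06 × 111300 = 0.5565 m along the meridian.
E–W at 67.11°: 5e-06° × 111300 × cos 67.11° = 5e-06 × 111300 × 0.3890 ≈ 0.216458 m.
The two errors are perpendicular, so the maximum displacement is √(0.5565² + 0.216458²) ≈ 0.597115 m.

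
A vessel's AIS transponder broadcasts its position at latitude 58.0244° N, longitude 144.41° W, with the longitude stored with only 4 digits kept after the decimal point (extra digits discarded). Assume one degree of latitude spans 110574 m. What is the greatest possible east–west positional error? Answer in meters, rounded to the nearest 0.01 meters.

5.86 meters

Truncating at 4 decimal places can drop up to a full unit in the last place, so the longitude may be off by as much as 0.0001°.
One degree of longitude at 58.0244° is 110574 × cos 58.0244° ≈ 110574 × 0.5296 = 58555.4 m.
East–west error: 0.0001° × 58555.4 m/° ≈ 5.85554 m.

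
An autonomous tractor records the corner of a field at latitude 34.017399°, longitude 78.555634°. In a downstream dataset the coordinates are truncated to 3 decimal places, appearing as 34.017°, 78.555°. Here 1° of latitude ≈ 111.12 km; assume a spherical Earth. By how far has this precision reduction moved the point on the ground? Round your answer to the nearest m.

73 m

The latitude changed by +0.000399° and the longitude by +0.000634°.
N–S: 0.000399° × 111120 m/° = 44.3369 m.
E–W at 34.017°: 0.000634° × 111120 × cos 34.017° = 0.000634 × 111120 × 0.8289 ≈ 58.3941 m.
Combined displacement = (44.3369² + 58.3941²)^½ ≈ 73.3187 m.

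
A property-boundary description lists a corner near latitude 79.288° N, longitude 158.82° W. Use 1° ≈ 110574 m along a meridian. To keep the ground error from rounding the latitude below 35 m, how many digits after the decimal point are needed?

One degree of latitude covers 110574 m.
Rounding to N decimal places gives at most 0.5 × 10⁻ᴺ degrees of error, i.e. 0.5 × 10⁻ᴺ × 110574 m.
Setting 55287 × 10⁻ᴺ ≤ 35 gives 10ᴺ ≥ 1580, i.e. N ≥ 3.20.
At 3 places the error can reach 55.3 m, but 4 places keeps it to 5.53 m.

4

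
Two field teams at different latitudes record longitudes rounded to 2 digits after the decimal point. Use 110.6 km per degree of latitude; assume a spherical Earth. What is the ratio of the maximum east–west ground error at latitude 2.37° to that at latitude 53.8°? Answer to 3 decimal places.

Rounding to 2 decimal places leaves the longitude within ±0.005° of the true value.
At 2.37°: 0.005° × 110600 × cos 2.37° = 0.005 × 110600 × 0.9991 ≈ 552.53 m.
At 53.8°: 0.005° × 110600 × cos 53.8° = 0.005 × 110600 × 0.5906 ≈ 326.6 m.
The ratio reduces to cos 2.37° / cos 53.8° = 0.9991/0.5906 ≈ 1.6917.

1.692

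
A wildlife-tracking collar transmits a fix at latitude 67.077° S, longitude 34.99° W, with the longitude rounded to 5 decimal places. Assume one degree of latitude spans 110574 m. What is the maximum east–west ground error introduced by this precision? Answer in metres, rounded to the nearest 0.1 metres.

0.2 metres

Rounding to 5 decimal places leaves the longitude within ±5e-06° of the true value.
Parallels shrink by cos φ, so at 67.077° a degree of longitude is 110574 × 0.3895 ≈ 43067.9 m.
East–west error: 5e-06° × 43067.9 m/° ≈ 0.215339 m.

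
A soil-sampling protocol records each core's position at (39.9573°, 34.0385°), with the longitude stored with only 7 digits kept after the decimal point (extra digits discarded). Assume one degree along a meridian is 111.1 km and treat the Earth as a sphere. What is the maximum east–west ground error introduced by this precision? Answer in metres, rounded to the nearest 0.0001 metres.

0.0085 metres

Truncating at 7 decimal places can drop up to a full unit in the last place, so the longitude may be off by as much as 1e-07°.
At latitude 39.9573° a degree of longitude spans 111100 m × cos 39.9573° = 111100 × 0.7665 ≈ 85160.7 m.
Maximum E–W displacement: 1e-07 × 85160.7 = 0.00851607 m.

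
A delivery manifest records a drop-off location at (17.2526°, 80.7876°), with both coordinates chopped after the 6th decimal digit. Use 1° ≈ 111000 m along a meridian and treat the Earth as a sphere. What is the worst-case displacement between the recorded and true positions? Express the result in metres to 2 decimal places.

Truncating at 6 decimal places can drop up to a full unit in the last place, so each coordinate may be off by as much as 1e-06°.
North–south component: 1e-06° × 111000 = 0.111 m.
E–W at 17.2526°: 1e-06° × 111000 × cos 17.2526° = 1e-06 × 111000 × 0.9550 ≈ 0.106006 m.
Combining orthogonally: (0.111² + 0.106006²)^½ ≈ 0.153487 m.

0.15 metres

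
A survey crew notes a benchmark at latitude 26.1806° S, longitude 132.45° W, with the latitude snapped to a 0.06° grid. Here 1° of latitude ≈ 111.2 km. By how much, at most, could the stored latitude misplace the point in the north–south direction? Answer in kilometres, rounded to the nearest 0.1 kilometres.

With a 0.06° grid the true value lies within half a step, ±0.06°/2 = ±0.03°, of the stored one.
So the N–S error is at most 0.03 × 111200 = 3336 m.
That is 3336 m = 3.336 km.

3.3 kilometres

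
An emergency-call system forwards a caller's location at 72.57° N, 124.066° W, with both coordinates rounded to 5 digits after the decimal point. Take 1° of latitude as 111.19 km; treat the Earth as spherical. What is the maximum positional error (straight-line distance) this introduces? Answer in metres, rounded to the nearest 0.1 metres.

Rounding to 5 decimal places leaves each coordinate within ±5e-06° of the true value.
Latitude error → 5e-06 × 111190 = 0.55595 m along the meridian.
East–west component at 72.57°: 5e-06° × 111190 × cos 72.57° ≈ 5e-06 × 33305.9 ≈ 0.166529 m.
Worst case both components are at the extreme and orthogonal: √(0.55595² + 0.166529²) ≈ 0.580355 m.

0.6 metres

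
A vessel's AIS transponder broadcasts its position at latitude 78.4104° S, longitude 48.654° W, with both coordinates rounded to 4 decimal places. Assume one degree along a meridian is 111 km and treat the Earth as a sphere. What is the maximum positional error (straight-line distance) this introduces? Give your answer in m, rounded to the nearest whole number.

Rounding to 4 decimal places leaves each coordinate within ±5e-05° of the true value.
N–S: 5e-05° × 111000 m/° = 5.55 m.
E–W at 78.4104°: 5e-05° × 111000 × cos 78.4104° = 5e-05 × 111000 × 0.2009 ≈ 1.115 m.
Combining orthogonally: (5.55² + 1.115²)^½ ≈ 5.66089 m.

6 m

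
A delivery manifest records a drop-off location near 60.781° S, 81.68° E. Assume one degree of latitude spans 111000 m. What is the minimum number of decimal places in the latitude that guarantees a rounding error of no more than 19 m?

4 decimal places

One degree of latitude covers 111000 m.
Rounding to N decimal places gives at most 0.5 × 10⁻ᴺ degrees of error, i.e. 0.5 × 10⁻ᴺ × 111000 m.
Need 0.5 × 111000 × 10⁻ᴺ ≤ 19 → 10⁻ᴺ ≤ 3.423e-04, so N ≥ 3.47.
N = 3 would give 55.5 m (too coarse); N = 4 gives 5.55 m ≤ 19 m.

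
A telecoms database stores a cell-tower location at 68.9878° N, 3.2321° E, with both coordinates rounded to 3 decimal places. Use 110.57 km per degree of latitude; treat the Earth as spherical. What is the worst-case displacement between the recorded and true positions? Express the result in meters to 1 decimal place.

58.7 meters

Rounding to 3 decimal places leaves each coordinate within ±0.0005° of the true value.
North–south component: 0.0005° × 110570 = 55.285 m.
East–west component at 68.9878°: 0.0005° × 110570 × cos 68.9878° ≈ 0.0005 × 39646.7 ≈ 19.8234 m.
Worst case both components are at the extreme and orthogonal: √(55.285² + 19.8234²) ≈ 58.7316 m.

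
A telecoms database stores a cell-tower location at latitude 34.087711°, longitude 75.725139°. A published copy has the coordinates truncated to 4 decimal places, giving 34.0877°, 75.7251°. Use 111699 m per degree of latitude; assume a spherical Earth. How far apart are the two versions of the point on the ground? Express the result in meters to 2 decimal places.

3.81 meters

Δlat = 34.087711 − 34.0877 = +0.000011°; Δlon = 75.725139 − 75.7251 = +0.000039°.
N–S: 0.000011° × 111699 m/° = 1.22869 m.
East–west at this latitude: 0.000039° × 111699 × cos 34.0877° ≈ 0.000039 × 92507 = 3.60777 m.
Combined displacement = (1.22869² + 3.60777²)^½ ≈ 3.81126 m.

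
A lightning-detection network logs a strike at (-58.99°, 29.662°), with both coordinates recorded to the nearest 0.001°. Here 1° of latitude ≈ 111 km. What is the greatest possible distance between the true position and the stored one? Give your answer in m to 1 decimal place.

62.4 m

Rounding to 3 decimal places leaves each coordinate within ±0.0005° of the true value.
N–S: 0.0005° × 111000 m/° = 55.5 m.
East–west component at 58.99°: 0.0005° × 111000 × cos 58.99° ≈ 0.0005 × 57185.8 ≈ 28.5929 m.
Worst case both components are at the extreme and orthogonal: √(55.5² + 28.5929²) ≈ 62.4324 m.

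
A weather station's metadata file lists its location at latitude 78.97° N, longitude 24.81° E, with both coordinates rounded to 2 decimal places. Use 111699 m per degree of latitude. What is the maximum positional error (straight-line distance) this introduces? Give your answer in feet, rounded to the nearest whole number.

Rounding to 2 decimal places leaves each coordinate within ±0.005° of the true value.
Latitude error → 0.005 × 111699 = 558.495 m along the meridian.
East–west component at 78.97°: 0.005° × 111699 × cos 78.97° ≈ 0.005 × 21370.6 ≈ 106.853 m.
Combining orthogonally: (558.495² + 106.853²)^½ ≈ 568.625 m.
In feet: 568.625 m ÷ 0.3048 ≈ 1865.6 ft.

1866 feet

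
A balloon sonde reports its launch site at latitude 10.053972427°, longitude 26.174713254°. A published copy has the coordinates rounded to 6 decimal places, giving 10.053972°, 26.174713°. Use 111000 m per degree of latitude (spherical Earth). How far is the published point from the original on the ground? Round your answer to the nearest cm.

5 cm

The latitude changed by +0.000000427° and the longitude by +0.000000254°.
N–S: 0.000000427° × 111000 m/° = 0.047397 m.
East–west at this latitude: 0.000000254° × 111000 × cos 10.054° ≈ 0.000000254 × 109295 = 0.027761 m.
Hypotenuse of the two orthogonal shifts: √(0.047397² + 0.027761²) = 0.0549286 m.
That is 0.0549286 m = 5.4929 cm.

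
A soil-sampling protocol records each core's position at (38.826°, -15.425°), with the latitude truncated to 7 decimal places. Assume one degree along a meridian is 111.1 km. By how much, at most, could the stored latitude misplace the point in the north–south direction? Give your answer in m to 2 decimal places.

0.01 m

Truncating at 7 decimal places can drop up to a full unit in the last place, so the latitude may be off by as much as 1e-07°.
North–south distance: 1e-07° × 111100 m/° = 0.01111 m.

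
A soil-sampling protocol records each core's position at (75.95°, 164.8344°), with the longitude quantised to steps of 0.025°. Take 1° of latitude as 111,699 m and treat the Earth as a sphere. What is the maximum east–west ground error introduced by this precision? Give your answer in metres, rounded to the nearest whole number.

339 metres

With a 0.025° grid the true value lies within half a step, ±0.025°/2 = ±0.0125°, of the stored one.
One degree of longitude at 75.95° is 111699 × cos 75.95° ≈ 111699 × 0.2428 = 27117 m.
Maximum E–W displacement: 0.0125 × 27117 = 338.963 m.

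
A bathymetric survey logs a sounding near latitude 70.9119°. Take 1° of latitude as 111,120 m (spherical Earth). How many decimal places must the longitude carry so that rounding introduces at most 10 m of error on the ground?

4

At 70.9119° one degree of longitude covers 111120 × cos 70.9119° ≈ 111120 × 0.3270 ≈ 36338.6 m.
N decimal places → at most half a unit in the last place, 0.5 × 10⁻ᴺ° = 36338.6/2 × 10⁻ᴺ m.
Setting 18169.3 × 10⁻ᴺ ≤ 10 gives 10ᴺ ≥ 1817, i.e. N ≥ 3.26.
At 3 places the error can reach 18.2 m, but 4 places keeps it to 1.82 m.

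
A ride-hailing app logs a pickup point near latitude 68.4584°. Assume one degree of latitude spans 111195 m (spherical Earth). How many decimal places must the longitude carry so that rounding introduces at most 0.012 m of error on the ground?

7

At 68.4584° one degree of longitude covers 111195 × cos 68.4584° ≈ 111195 × 0.3672 ≈ 40828.2 m.
N decimal places → at most half a unit in the last place, 0.5 × 10⁻ᴺ° = 40828.2/2 × 10⁻ᴺ m.
Setting 20414.1 × 10⁻ᴺ ≤ 0.012 gives 10ᴺ ≥ 1.701e+06, i.e. N ≥ 6.23.
At 6 places the error can reach 0.0204 m, but 7 places keeps it to 0.00204 m.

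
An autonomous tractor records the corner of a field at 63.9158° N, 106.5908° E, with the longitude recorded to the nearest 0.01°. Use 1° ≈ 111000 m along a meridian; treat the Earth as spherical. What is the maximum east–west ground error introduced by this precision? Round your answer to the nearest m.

Rounding to 2 decimal places leaves the longitude within ±0.005° of the true value.
At latitude 63.9158° a degree of longitude spans 111000 m × cos 63.9158° = 111000 × 0.4397 ≈ 48805.8 m.
So at most 0.005° × 48805.8 ≈ 244.029 m east–west.

244 m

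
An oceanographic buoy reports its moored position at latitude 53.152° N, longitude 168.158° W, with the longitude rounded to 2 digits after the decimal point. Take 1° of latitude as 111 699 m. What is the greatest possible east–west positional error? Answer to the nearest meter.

335 meters

Rounding to 2 decimal places leaves the longitude within ±0.005° of the true value.
One degree of longitude at 53.152° is 111699 × cos 53.152° ≈ 111699 × 0.5997 = 66985.2 m.
So at most 0.005° × 66985.2 ≈ 334.926 m east–west.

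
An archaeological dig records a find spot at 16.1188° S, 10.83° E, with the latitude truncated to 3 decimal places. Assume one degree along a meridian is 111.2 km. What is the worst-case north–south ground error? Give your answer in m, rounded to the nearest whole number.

Truncating at 3 decimal places can drop up to a full unit in the last place, so the latitude may be off by as much as 0.001°.
North–south distance: 0.001° × 111200 m/° = 111.2 m.

111 m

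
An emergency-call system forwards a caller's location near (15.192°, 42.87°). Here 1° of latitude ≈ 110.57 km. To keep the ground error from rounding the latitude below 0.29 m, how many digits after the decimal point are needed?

One degree of latitude covers 110570 m.
Rounding to N decimal places gives at most 0.5 × 10⁻ᴺ degrees of error, i.e. 0.5 × 10⁻ᴺ × 110570 m.
Setting 55285 × 10⁻ᴺ ≤ 0.29 gives 10ᴺ ≥ 1.906e+05, i.e. N ≥ 5.28.
N = 5 would give 0.553 m (too coarse); N = 6 gives 0.0553 m ≤ 0.29 m.

6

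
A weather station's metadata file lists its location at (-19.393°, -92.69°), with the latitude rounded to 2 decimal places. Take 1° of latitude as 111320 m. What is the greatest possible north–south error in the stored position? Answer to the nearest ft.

1826 ft

Rounding to 2 decimal places leaves the latitude within ±0.005° of the true value.
Along the meridian that is 0.005° × 111320 m/° = 556.6 m.
Converting: 556.6 m × 3.2808 ft/m ≈ 1826.1 ft.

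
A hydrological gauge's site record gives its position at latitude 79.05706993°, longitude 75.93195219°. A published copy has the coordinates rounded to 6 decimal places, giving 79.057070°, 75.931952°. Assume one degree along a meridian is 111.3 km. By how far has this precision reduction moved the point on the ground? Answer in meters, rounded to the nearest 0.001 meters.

0.009 meters

Δlat = 79.05706993 − 79.057070 = -0.00000007°; Δlon = 75.93195219 − 75.931952 = +0.00000019°.
North–south shift: -0.00000007 × 111300 = -0.007791 m.
East–west at this latitude: 0.00000019° × 111300 × cos 79.0571° ≈ 0.00000019 × 21128.2 = 0.00401436 m.
Hypotenuse of the two orthogonal shifts: √(0.007791² + 0.00401436²) = 0.0087644 m.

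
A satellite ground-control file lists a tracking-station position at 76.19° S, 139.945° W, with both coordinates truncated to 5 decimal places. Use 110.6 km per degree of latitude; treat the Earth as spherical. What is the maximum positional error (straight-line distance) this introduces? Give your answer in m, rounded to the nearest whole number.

1 m

Truncating at 5 decimal places can drop up to a full unit in the last place, so each coordinate may be off by as much as 1e-05°.
N–S: 1e-05° × 110600 m/° = 1.106 m.
Longitude error → 1e-05 × 110600 × cos 76.19° = 1e-05 × 110600 × 0.2387 ≈ 0.264005 m.
The two errors are perpendicular, so the maximum displacement is √(1.106² + 0.264005²) ≈ 1.13707 m.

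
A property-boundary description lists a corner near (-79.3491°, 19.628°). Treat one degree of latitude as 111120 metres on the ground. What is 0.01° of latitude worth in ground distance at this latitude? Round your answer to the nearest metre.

1111 metres

Along a meridian 0.01° is 0.01 × 111120 = 1111.2 m.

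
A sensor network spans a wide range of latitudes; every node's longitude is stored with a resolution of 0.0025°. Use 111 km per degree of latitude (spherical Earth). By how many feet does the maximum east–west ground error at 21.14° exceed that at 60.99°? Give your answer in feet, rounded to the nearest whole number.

With a 0.0025° grid the true value lies within half a step, ±0.0025°/2 = ±0.00125°, of the stored one.
At 21.14°: 0.00125° × 111000 × cos 21.14° = 0.00125 × 111000 × 0.9327 ≈ 129.41 m.
Error at 60.99° = 0.00125° × 111000 × cos 60.99° ≈ 138.75 × 0.4850 = 67.289 m.
So the lower-latitude error exceeds the higher by 129.41 − 67.289 = 62.124 m.
Converting: 62.1239 m × 3.2808 ft/m ≈ 203.82 ft.

204 feet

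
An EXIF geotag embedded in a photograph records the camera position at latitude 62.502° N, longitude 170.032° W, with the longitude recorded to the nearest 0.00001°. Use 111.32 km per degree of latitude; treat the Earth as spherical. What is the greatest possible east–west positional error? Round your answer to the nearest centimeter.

26 centimeters

Rounding to 5 decimal places leaves the longitude within ±5e-06° of the true value.
One degree of longitude at 62.502° is 111320 × cos 62.502° ≈ 111320 × 0.4617 = 51398.4 m.
So at most 5e-06° × 51398.4 ≈ 0.256992 m east–west.
That is 0.256992 m = 25.699 cm.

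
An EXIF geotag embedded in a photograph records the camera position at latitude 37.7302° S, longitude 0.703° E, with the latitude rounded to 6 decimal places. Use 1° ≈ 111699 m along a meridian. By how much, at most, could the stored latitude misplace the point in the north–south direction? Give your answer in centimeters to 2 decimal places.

5.58 centimeters

Rounding to 6 decimal places leaves the latitude within ±5e-07° of the true value.
Along the meridian that is 5e-07° × 111699 m/° = 0.0558495 m.
That is 0.0558495 m = 5.5849 cm.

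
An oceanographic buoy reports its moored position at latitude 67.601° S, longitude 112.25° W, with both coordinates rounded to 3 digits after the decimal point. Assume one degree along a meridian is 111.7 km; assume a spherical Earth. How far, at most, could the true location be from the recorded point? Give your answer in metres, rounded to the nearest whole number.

Rounding to 3 decimal places leaves each coordinate within ±0.0005° of the true value.
Latitude error → 0.0005 × 111700 = 55.85 m along the meridian.
E–W at 67.601°: 0.0005° × 111700 × cos 67.601° = 0.0005 × 111700 × 0.3811 ≈ 21.2819 m.
Worst case both components are at the extreme and orthogonal: √(55.85² + 21.2819²) ≈ 59.7674 m.

60 metres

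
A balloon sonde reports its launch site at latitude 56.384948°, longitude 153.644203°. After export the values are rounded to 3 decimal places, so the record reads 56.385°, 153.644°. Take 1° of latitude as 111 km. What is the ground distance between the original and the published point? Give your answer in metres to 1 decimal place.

13.7 metres

Δlat = 56.384948 − 56.385 = -0.000052°; Δlon = 153.644203 − 153.644 = +0.000203°.
North–south shift: -0.000052 × 111000 = -5.772 m.
East–west at this latitude: 0.000203° × 111000 × cos 56.385° ≈ 0.000203 × 61450.7 = 12.4745 m.
Hypotenuse of the two orthogonal shifts: √(5.772² + 12.4745²) = 13.7451 m.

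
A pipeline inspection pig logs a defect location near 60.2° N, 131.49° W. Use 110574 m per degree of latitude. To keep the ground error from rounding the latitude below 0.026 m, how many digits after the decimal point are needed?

7 decimal places

One degree of latitude covers 110574 m.
With N decimal places the half-ulp bound is 0.5·10⁻ᴺ°, or 0.5·10⁻ᴺ × 110574 m on the ground.
Setting 55287 × 10⁻ᴺ ≤ 0.026 gives 10ᴺ ≥ 2.126e+06, i.e. N ≥ 6.33.
At 6 places the error can reach 0.0553 m, but 7 places keeps it to 0.00553 m.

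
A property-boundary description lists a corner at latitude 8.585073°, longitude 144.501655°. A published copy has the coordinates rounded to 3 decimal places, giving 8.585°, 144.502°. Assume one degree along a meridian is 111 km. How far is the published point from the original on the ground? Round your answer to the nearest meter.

39 meters

The latitude changed by +0.000073° and the longitude by -0.000345°.
North–south shift: 0.000073 × 111000 = 8.103 m.
E–W at 8.585°: -0.000345° × 111000 × cos 8.585° = -0.000345 × 111000 × 0.9888 ≈ -37.8659 m.
Hypotenuse of the two orthogonal shifts: √(8.103² + 37.8659²) = 38.7232 m.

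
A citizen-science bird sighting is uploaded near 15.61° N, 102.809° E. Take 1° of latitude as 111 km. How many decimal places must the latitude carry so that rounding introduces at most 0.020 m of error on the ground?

7

One degree of latitude covers 111000 m.
Rounding to N decimal places gives at most 0.5 × 10⁻ᴺ degrees of error, i.e. 0.5 × 10⁻ᴺ × 111000 m.
Setting 55500 × 10⁻ᴺ ≤ 0.020 gives 10ᴺ ≥ 2.775e+06, i.e. N ≥ 6.44.
N = 6 would give 0.0555 m (too coarse); N = 7 gives 0.00555 m ≤ 0.020 m.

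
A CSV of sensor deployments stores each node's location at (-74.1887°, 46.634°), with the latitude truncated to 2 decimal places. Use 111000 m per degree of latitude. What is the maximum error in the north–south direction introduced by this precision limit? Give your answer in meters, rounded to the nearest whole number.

Truncating at 2 decimal places can drop up to a full unit in the last place, so the latitude may be off by as much as 0.01°.
So the N–S error is at most 0.01 × 111000 = 1110 m.

1110 meters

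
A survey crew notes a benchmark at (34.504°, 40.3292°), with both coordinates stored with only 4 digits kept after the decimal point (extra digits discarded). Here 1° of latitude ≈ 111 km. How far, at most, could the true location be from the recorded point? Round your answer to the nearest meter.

Truncating at 4 decimal places can drop up to a full unit in the last place, so each coordinate may be off by as much as 0.0001°.
Latitude error → 0.0001 × 111000 = 11.1 m along the meridian.
E–W at 34.504°: 0.0001° × 111000 × cos 34.504° = 0.0001 × 111000 × 0.8241 ≈ 9.14736 m.
Combining orthogonally: (11.1² + 9.14736²)^½ ≈ 14.3835 m.

14 meters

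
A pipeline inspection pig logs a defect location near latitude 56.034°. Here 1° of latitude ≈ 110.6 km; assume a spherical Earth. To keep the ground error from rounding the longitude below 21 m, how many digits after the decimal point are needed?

At 56.034° one degree of longitude covers 110600 × cos 56.034° ≈ 110600 × 0.5587 ≈ 61792.3 m.
Rounding to N decimal places gives at most 0.5 × 10⁻ᴺ degrees of error, i.e. 0.5 × 10⁻ᴺ × 61792.3 m.
Setting 30896.2 × 10⁻ᴺ ≤ 21 gives 10ᴺ ≥ 1471, i.e. N ≥ 3.17.
At 3 places the error can reach 30.9 m, but 4 places keeps it to 3.09 m.

4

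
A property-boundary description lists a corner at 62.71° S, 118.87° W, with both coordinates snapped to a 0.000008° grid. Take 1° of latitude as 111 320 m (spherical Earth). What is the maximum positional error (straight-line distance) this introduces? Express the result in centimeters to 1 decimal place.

With a 0.000008° grid the true value lies within half a step, ±0.000008°/2 = ±4e-06°, of the stored one.
Latitude error → 4e-06 × 111320 = 0.44528 m along the meridian.
E–W at 62.71°: 4e-06° × 111320 × cos 62.71° = 4e-06 × 111320 × 0.4585 ≈ 0.204158 m.
Worst case both components are at the extreme and orthogonal: √(0.44528² + 0.204158²) ≈ 0.489852 m.
That is 0.489852 m = 48.985 cm.

49.0 centimeters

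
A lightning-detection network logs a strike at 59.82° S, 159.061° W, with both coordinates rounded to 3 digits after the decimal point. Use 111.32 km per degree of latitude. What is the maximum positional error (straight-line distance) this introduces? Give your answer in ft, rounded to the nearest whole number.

204 ft

Rounding to 3 decimal places leaves each coordinate within ±0.0005° of the true value.
Latitude error → 0.0005 × 111320 = 55.66 m along the meridian.
East–west component at 59.82°: 0.0005° × 111320 × cos 59.82° ≈ 0.0005 × 55962.6 ≈ 27.9813 m.
Worst case both components are at the extreme and orthogonal: √(55.66² + 27.9813²) ≈ 62.2976 m.
In feet: 62.2976 m ÷ 0.3048 ≈ 204.39 ft.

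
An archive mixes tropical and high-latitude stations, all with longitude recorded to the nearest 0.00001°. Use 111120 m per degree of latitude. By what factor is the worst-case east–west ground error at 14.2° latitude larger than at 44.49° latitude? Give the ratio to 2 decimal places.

1.36

Rounding to 5 decimal places leaves the longitude within ±5e-06° of the true value.
At 14.2°: 5e-06° × 111120 × cos 14.2° = 5e-06 × 111120 × 0.9694 ≈ 0.53862 m.
At 44.49°: 5e-06° × 111120 × cos 44.49° = 5e-06 × 111120 × 0.7134 ≈ 0.39635 m.
The ratio reduces to cos 14.2° / cos 44.49° = 0.9694/0.7134 ≈ 1.3590.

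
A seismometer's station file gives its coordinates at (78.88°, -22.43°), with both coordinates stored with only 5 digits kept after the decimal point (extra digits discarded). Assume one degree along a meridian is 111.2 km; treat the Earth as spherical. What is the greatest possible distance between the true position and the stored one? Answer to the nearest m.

1 m

Truncating at 5 decimal places can drop up to a full unit in the last place, so each coordinate may be off by as much as 1e-05°.
Latitude error → 1e-05 × 111200 = 1.112 m along the meridian.
East–west component at 78.88°: 1e-05° × 111200 × cos 78.88° ≈ 1e-05 × 21446.5 ≈ 0.214465 m.
The two errors are perpendicular, so the maximum displacement is √(1.112² + 0.214465²) ≈ 1.13249 m.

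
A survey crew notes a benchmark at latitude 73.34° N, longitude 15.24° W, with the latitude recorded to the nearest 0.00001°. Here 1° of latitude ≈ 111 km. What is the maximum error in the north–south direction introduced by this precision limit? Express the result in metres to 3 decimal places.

0.555 metres

Rounding to 5 decimal places leaves the latitude within ±5e-06° of the true value.
Along the meridian that is 5e-06° × 111000 m/° = 0.555 m.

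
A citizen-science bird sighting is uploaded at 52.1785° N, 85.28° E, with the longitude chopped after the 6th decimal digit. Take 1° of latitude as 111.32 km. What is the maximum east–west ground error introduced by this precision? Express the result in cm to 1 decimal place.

6.8 cm

Truncating at 6 decimal places can drop up to a full unit in the last place, so the longitude may be off by as much as 1e-06°.
At latitude 52.1785° a degree of longitude spans 111320 m × cos 52.1785° = 111320 × 0.6132 ≈ 68261.8 m.
Maximum E–W displacement: 1e-06 × 68261.8 = 0.0682618 m.
That is 0.0682618 m = 6.8262 cm.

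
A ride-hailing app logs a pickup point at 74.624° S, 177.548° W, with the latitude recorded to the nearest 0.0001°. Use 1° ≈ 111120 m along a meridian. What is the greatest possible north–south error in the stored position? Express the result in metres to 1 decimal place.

Rounding to 4 decimal places leaves the latitude within ±5e-05° of the true value.
Along the meridian that is 5e-05° × 111120 m/° = 5.556 m.

5.6 metres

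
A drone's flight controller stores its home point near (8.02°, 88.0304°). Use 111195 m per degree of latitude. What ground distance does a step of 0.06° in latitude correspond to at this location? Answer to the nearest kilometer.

7 kilometers

0.06° × 111195 m/° = 6671.7 m.
That is 6671.7 m = 6.6717 km.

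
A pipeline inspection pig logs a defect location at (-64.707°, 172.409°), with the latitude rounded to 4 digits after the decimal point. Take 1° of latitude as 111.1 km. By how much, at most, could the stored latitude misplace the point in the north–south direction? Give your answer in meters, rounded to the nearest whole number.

Rounding to 4 decimal places leaves the latitude within ±5e-05° of the true value.
North–south distance: 5e-05° × 111100 m/° = 5.555 m.

6 meters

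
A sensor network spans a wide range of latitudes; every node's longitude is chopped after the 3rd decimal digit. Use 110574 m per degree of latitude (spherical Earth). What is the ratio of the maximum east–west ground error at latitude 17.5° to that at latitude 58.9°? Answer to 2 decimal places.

1.85

Truncating at 3 decimal places can drop up to a full unit in the last place, so the longitude may be off by as much as 0.001°.
Error at 17.5° = 0.001° × 110574 × cos 17.5° ≈ 110.57 × 0.9537 = 105.46 m.
Error at 58.9° = 0.001° × 110574 × cos 58.9° ≈ 110.57 × 0.5165 = 57.115 m.
The ratio reduces to cos 17.5° / cos 58.9° = 0.9537/0.5165 ≈ 1.8464.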